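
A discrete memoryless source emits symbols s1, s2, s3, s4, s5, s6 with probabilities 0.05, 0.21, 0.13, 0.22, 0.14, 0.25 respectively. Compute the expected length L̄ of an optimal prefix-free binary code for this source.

2.5 bits/symbol

Repeatedly combine the two least-probable nodes; the expected code length is the sum of the merged weights.
merge 1/20 + 13/100 → 9/50
merge 7/50 + 9/50 → 8/25
merge 21/100 + 11/50 → 43/100
merge 1/4 + 8/25 → 57/100
merge 43/100 + 57/100 → 1
L = 9/50 + 8/25 + 43/100 + 57/100 + 1 = 5/2 = 2.5 bits/symbol.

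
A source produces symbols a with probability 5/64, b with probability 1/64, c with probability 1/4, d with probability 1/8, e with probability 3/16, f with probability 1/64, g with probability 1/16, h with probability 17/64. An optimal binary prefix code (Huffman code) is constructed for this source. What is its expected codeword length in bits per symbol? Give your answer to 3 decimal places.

Repeatedly combine the two least-probable nodes; the expected code length is the sum of the merged weights.
merge 1/64 + 1/64 → 1/32
merge 1/32 + 1/16 → 3/32
merge 5/64 + 3/32 → 11/64
merge 1/8 + 11/64 → 19/64
merge 3/16 + 1/4 → 7/16
merge 17/64 + 19/64 → 9/16
merge 7/16 + 9/16 → 1
L = 1/32 + 3/32 + 11/64 + 19/64 + 7/16 + 9/16 + 1 = 83/32 ≈ 2.594 bits/symbol.

2.594 bits/symbol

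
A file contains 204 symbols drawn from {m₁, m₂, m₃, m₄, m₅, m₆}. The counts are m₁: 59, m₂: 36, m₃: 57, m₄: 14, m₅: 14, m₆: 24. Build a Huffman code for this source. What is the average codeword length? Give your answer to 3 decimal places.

Probabilities are the counts divided by 204.
Repeatedly combine the two least-probable nodes; the expected code length is the sum of the merged weights.
merge 7/102 + 7/102 → 7/51
merge 2/17 + 7/51 → 13/51
merge 3/17 + 13/51 → 22/51
merge 19/68 + 59/204 → 29/51
merge 22/51 + 29/51 → 1
L = 7/51 + 13/51 + 22/51 + 29/51 + 1 = 122/51 ≈ 2.392 bits/symbol.

2.392 bits/symbol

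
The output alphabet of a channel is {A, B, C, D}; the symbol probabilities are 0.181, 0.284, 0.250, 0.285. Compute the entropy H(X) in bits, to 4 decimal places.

1.9782 bits

H = −Σ pᵢ log₂ pᵢ.
−0.181·log₂(0.181) = 0.4463
−0.284·log₂(0.284) = 0.5158
−0.250·log₂(0.250) = 0.5000
−0.285·log₂(0.285) = 0.5161
Sum ≈ 1.9782 → 1.9782 bits.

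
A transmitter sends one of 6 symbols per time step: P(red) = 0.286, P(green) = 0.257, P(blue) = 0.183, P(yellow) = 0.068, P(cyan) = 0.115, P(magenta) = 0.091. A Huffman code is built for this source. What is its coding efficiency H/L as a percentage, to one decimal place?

98.9%

Entropy H = −Σ p log₂ p ≈ 2.4059 bits.
Huffman merges: 17/250+91/1000→159/1000; 23/200+159/1000→137/500; 183/1000+257/1000→11/25; 137/500+143/500→14/25; 11/25+14/25→1. L = 2433/1000 ≈ 2.4330.
Efficiency = H/L = 2.4059/2.4330 = 98.9%.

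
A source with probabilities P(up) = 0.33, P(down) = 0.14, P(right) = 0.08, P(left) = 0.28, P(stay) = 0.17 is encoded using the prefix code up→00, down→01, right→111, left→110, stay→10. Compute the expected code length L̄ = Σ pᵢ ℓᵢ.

L̄ = Σ pᵢ·ℓᵢ = 0.33·2 + 0.14·2 + 0.08·3 + 0.28·3 + 0.17·2 = 2.36 bits/symbol.

2.36 bits/symbol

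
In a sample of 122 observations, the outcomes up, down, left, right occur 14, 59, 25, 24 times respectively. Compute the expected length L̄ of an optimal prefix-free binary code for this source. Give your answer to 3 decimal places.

Probabilities are the counts divided by 122.
Repeatedly combine the two least-probable nodes; the expected code length is the sum of the merged weights.
merge 7/61 + 12/61 → 19/61
merge 25/122 + 19/61 → 63/122
merge 59/122 + 63/122 → 1
L = 19/61 + 63/122 + 1 = 223/122 ≈ 1.828 bits/symbol.

1.828 bits/symbol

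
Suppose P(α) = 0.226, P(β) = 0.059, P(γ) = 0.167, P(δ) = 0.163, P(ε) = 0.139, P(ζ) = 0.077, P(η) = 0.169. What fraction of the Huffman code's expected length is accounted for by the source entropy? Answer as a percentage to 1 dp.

Entropy H = −Σ p log₂ p ≈ 2.6976 bits.
Huffman merges: 59/1000+77/1000→17/125; 17/125+139/1000→11/40; 163/1000+167/1000→33/100; 169/1000+113/500→79/200; 11/40+33/100→121/200; 79/200+121/200→1. L = 2741/1000 ≈ 2.7410.
Efficiency = H/L = 2.6976/2.7410 = 98.4%.

98.4%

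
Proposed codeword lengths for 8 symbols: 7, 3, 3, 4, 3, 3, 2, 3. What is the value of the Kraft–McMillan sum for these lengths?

0.9453125

With common denominator 2^7 = 128: Σ 2^(−ℓᵢ) = 1/128 + 16/128 + 16/128 + 8/128 + 16/128 + 16/128 + 32/128 + 16/128 = 121/128 = 0.9453125.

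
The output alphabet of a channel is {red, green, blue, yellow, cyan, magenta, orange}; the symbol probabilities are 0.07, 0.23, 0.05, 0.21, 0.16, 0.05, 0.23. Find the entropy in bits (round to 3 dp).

H = −Σ pᵢ log₂ pᵢ.
−0.07·log₂(0.07) = 0.2686
−0.23·log₂(0.23) = 0.4877
−0.05·log₂(0.05) = 0.2161
−0.21·log₂(0.21) = 0.4728
−0.16·log₂(0.16) = 0.4230
−0.05·log₂(0.05) = 0.2161
−0.23·log₂(0.23) = 0.4877
Sum ≈ 2.5719 → 2.572 bits.

2.572 bits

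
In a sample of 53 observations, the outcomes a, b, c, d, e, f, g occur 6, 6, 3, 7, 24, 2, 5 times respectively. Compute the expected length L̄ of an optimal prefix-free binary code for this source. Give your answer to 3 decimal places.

2.377 bits/symbol

Probabilities are the counts divided by 53.
Repeatedly combine the two least-probable nodes; the expected code length is the sum of the merged weights.
merge 2/53 + 3/53 → 5/53
merge 5/53 + 5/53 → 10/53
merge 6/53 + 6/53 → 12/53
merge 7/53 + 10/53 → 17/53
merge 12/53 + 17/53 → 29/53
merge 24/53 + 29/53 → 1
L = 5/53 + 10/53 + 12/53 + 17/53 + 29/53 + 1 = 126/53 ≈ 2.377 bits/symbol.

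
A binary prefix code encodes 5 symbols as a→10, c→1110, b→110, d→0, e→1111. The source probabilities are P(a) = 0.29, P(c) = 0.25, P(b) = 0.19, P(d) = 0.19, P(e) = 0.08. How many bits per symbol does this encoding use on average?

2.66 bits/symbol

L̄ = Σ pᵢ·ℓᵢ = 0.29·2 + 0.25·4 + 0.19·3 + 0.19·1 + 0.08·4 = 2.66 bits/symbol.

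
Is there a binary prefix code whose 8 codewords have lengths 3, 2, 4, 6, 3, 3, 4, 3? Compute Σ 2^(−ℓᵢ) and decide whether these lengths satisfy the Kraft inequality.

With common denominator 2^6 = 64: Σ 2^(−ℓᵢ) = 8/64 + 16/64 + 4/64 + 1/64 + 8/64 + 8/64 + 4/64 + 8/64 = 57/64 = 0.890625.
Kraft's inequality requires Σ ≤ 1; here Σ = 0.890625 ≤ 1, so such a prefix code exists.

0.890625; yes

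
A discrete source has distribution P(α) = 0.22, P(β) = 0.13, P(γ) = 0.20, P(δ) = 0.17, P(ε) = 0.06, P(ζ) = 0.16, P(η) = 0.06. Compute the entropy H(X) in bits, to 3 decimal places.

2.672 bits

H = −Σ pᵢ log₂ pᵢ.
−0.22·log₂(0.22) = 0.4806
−0.13·log₂(0.13) = 0.3826
−0.20·log₂(0.20) = 0.4644
−0.17·log₂(0.17) = 0.4346
−0.06·log₂(0.06) = 0.2435
−0.16·log₂(0.16) = 0.4230
−0.06·log₂(0.06) = 0.2435
Sum ≈ 2.6723 → 2.672 bits.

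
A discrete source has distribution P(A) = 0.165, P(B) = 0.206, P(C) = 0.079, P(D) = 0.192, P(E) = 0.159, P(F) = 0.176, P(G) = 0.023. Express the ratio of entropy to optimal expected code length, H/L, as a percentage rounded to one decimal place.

97.4%

Entropy H = −Σ p log₂ p ≈ 2.6330 bits.
Huffman merges: 23/1000+79/1000→51/500; 51/500+159/1000→261/1000; 33/200+22/125→341/1000; 24/125+103/500→199/500; 261/1000+341/1000→301/500; 199/500+301/500→1. L = 338/125 ≈ 2.7040.
Efficiency = H/L = 2.6330/2.7040 = 97.4%.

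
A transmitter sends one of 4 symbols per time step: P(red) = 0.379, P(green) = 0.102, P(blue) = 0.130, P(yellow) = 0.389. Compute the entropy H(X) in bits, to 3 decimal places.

1.779 bits

H = −Σ pᵢ log₂ pᵢ.
−0.379·log₂(0.379) = 0.5305
−0.102·log₂(0.102) = 0.3359
−0.130·log₂(0.130) = 0.3826
−0.389·log₂(0.389) = 0.5299
Sum ≈ 1.7789 → 1.779 bits.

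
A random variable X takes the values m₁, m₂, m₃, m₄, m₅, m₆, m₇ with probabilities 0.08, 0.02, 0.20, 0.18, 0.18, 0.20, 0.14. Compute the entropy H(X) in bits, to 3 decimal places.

2.621 bits

H = −Σ pᵢ log₂ pᵢ.
−0.08·log₂(0.08) = 0.2915
−0.02·log₂(0.02) = 0.1129
−0.20·log₂(0.20) = 0.4644
−0.18·log₂(0.18) = 0.4453
−0.18·log₂(0.18) = 0.4453
−0.20·log₂(0.20) = 0.4644
−0.14·log₂(0.14) = 0.3971
Sum ≈ 2.6209 → 2.621 bits.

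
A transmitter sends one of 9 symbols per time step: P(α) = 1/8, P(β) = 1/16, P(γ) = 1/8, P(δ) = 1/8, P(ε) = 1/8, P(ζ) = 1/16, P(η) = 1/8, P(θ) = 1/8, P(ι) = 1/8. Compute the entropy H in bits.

3.125 bits

Each probability is a power of 1/2, so log₂(1/p) is an integer.
H = Σ p·log₂(1/p) = 1/8·3 + 1/16·4 + 1/8·3 + 1/8·3 + 1/8·3 + 1/16·4 + 1/8·3 + 1/8·3 + 1/8·3 = 3.125 bits.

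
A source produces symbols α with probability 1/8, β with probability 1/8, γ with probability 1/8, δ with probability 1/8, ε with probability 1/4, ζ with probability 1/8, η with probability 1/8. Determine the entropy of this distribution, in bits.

Each probability is a power of 1/2, so log₂(1/p) is an integer.
H = Σ p·log₂(1/p) = 1/8·3 + 1/8·3 + 1/8·3 + 1/8·3 + 1/4·2 + 1/8·3 + 1/8·3 = 2.75 bits.

2.75 bits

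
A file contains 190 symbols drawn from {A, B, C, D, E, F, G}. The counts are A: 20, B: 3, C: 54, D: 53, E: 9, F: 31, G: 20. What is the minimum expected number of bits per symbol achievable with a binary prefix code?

2.5 bits/symbol

Probabilities are the counts divided by 190.
Repeatedly combine the two least-probable nodes; the expected code length is the sum of the merged weights.
merge 3/190 + 9/190 → 6/95
merge 6/95 + 2/19 → 16/95
merge 2/19 + 31/190 → 51/190
merge 16/95 + 51/190 → 83/190
merge 53/190 + 27/95 → 107/190
merge 83/190 + 107/190 → 1
L = 6/95 + 16/95 + 51/190 + 83/190 + 107/190 + 1 = 5/2 = 2.5 bits/symbol.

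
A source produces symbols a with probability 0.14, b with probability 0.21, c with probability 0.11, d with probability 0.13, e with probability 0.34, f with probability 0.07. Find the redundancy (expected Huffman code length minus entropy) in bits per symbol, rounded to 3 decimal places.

Entropy H = −Σ p log₂ p ≈ 2.4006 bits.
Huffman merges: 7/100+11/100→9/50; 13/100+7/50→27/100; 9/50+21/100→39/100; 27/100+17/50→61/100; 39/100+61/100→1. L = 49/20 ≈ 2.4500.
L − H = 2.4500 − 2.4006 = 0.049 bits.

0.049 bits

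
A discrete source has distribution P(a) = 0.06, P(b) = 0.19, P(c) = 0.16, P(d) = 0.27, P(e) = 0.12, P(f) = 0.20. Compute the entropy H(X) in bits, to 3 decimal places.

H = −Σ pᵢ log₂ pᵢ.
−0.06·log₂(0.06) = 0.2435
−0.19·log₂(0.19) = 0.4552
−0.16·log₂(0.16) = 0.4230
−0.27·log₂(0.27) = 0.5100
−0.12·log₂(0.12) = 0.3671
−0.20·log₂(0.20) = 0.4644
Sum ≈ 2.4633 → 2.463 bits.

2.463 bits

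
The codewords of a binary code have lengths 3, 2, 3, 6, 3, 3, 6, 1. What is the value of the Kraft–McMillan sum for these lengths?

1.28125

With common denominator 2^6 = 64: Σ 2^(−ℓᵢ) = 8/64 + 16/64 + 8/64 + 1/64 + 8/64 + 8/64 + 1/64 + 32/64 = 82/64 = 1.28125.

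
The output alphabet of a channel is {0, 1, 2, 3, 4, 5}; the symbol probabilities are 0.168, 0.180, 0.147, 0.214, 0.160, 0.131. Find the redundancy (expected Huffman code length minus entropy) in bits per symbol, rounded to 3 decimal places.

Entropy H = −Σ p log₂ p ≈ 2.5674 bits.
Huffman merges: 131/1000+147/1000→139/500; 4/25+21/125→41/125; 9/50+107/500→197/500; 139/500+41/125→303/500; 197/500+303/500→1. L = 1303/500 ≈ 2.6060.
L − H = 2.6060 − 2.5674 = 0.039 bits.

0.039 bits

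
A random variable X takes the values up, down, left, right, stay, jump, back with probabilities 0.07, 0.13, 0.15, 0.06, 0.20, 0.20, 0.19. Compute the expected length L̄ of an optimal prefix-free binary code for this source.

Repeatedly combine the two least-probable nodes; the expected code length is the sum of the merged weights.
merge 3/50 + 7/100 → 13/100
merge 13/100 + 13/100 → 13/50
merge 3/20 + 19/100 → 17/50
merge 1/5 + 1/5 → 2/5
merge 13/50 + 17/50 → 3/5
merge 2/5 + 3/5 → 1
L = 13/100 + 13/50 + 17/50 + 2/5 + 3/5 + 1 = 273/100 = 2.73 bits/symbol.

2.73 bits/symbol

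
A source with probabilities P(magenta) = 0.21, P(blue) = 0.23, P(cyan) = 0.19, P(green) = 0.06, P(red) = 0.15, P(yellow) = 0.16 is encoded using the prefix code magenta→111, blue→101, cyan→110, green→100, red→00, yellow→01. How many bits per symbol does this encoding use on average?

L̄ = Σ pᵢ·ℓᵢ = 0.21·3 + 0.23·3 + 0.19·3 + 0.06·3 + 0.15·2 + 0.16·2 = 2.69 bits/symbol.

2.69 bits/symbol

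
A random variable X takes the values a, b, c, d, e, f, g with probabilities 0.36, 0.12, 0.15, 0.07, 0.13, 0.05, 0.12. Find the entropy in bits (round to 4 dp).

H = −Σ pᵢ log₂ pᵢ.
−0.36·log₂(0.36) = 0.5306
−0.12·log₂(0.12) = 0.3671
−0.15·log₂(0.15) = 0.4105
−0.07·log₂(0.07) = 0.2686
−0.13·log₂(0.13) = 0.3826
−0.05·log₂(0.05) = 0.2161
−0.12·log₂(0.12) = 0.3671
Sum ≈ 2.5426 → 2.5426 bits.

2.5426 bits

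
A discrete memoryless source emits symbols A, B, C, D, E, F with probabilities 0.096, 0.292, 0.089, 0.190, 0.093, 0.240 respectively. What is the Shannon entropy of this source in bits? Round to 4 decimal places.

H = −Σ pᵢ log₂ pᵢ.
−0.096·log₂(0.096) = 0.3246
−0.292·log₂(0.292) = 0.5186
−0.089·log₂(0.089) = 0.3106
−0.190·log₂(0.190) = 0.4552
−0.093·log₂(0.093) = 0.3187
−0.240·log₂(0.240) = 0.4941
Sum ≈ 2.4218 → 2.4218 bits.

2.4218 bits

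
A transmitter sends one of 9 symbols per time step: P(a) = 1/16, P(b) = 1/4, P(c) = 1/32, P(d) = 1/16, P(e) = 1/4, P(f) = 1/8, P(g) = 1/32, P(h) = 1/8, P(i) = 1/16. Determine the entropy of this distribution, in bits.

2.8125 bits

Each probability is a power of 1/2, so log₂(1/p) is an integer.
H = Σ p·log₂(1/p) = 1/16·4 + 1/4·2 + 1/32·5 + 1/16·4 + 1/4·2 + 1/8·3 + 1/32·5 + 1/8·3 + 1/16·4 = 2.8125 bits.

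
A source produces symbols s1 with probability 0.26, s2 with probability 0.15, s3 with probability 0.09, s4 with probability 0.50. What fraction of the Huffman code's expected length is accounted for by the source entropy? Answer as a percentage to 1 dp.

99.3%

Entropy H = −Σ p log₂ p ≈ 1.7285 bits.
Huffman merges: 9/100+3/20→6/25; 6/25+13/50→1/2; 1/2+1/2→1. L = 87/50 ≈ 1.7400.
Efficiency = H/L = 1.7285/1.7400 = 99.3%.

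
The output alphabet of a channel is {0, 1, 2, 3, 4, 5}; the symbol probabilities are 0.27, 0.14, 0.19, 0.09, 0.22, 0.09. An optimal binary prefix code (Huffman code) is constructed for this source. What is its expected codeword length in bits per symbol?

2.5 bits/symbol

Repeatedly combine the two least-probable nodes; the expected code length is the sum of the merged weights.
merge 9/100 + 9/100 → 9/50
merge 7/50 + 9/50 → 8/25
merge 19/100 + 11/50 → 41/100
merge 27/100 + 8/25 → 59/100
merge 41/100 + 59/100 → 1
L = 9/50 + 8/25 + 41/100 + 59/100 + 1 = 5/2 = 2.5 bits/symbol.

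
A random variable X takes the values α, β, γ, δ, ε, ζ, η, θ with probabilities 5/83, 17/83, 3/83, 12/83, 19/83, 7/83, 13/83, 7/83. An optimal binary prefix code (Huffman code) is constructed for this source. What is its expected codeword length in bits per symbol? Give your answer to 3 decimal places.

Repeatedly combine the two least-probable nodes; the expected code length is the sum of the merged weights.
merge 3/83 + 5/83 → 8/83
merge 7/83 + 7/83 → 14/83
merge 8/83 + 12/83 → 20/83
merge 13/83 + 14/83 → 27/83
merge 17/83 + 19/83 → 36/83
merge 20/83 + 27/83 → 47/83
merge 36/83 + 47/83 → 1
L = 8/83 + 14/83 + 20/83 + 27/83 + 36/83 + 47/83 + 1 = 235/83 ≈ 2.831 bits/symbol.

2.831 bits/symbol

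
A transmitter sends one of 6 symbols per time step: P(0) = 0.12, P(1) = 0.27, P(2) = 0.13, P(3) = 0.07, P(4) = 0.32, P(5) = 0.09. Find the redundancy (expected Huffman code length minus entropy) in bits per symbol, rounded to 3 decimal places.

Entropy H = −Σ p log₂ p ≈ 2.3670 bits.
Huffman merges: 7/100+9/100→4/25; 3/25+13/100→1/4; 4/25+1/4→41/100; 27/100+8/25→59/100; 41/100+59/100→1. L = 241/100 ≈ 2.4100.
L − H = 2.4100 − 2.3670 = 0.043 bits.

0.043 bits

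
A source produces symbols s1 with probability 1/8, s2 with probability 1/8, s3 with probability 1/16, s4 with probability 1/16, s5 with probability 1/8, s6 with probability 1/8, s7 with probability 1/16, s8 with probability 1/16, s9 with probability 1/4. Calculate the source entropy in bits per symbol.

3 bits

Each probability is a power of 1/2, so log₂(1/p) is an integer.
H = Σ p·log₂(1/p) = 1/8·3 + 1/8·3 + 1/16·4 + 1/16·4 + 1/8·3 + 1/8·3 + 1/16·4 + 1/16·4 + 1/4·2 = 3 bits.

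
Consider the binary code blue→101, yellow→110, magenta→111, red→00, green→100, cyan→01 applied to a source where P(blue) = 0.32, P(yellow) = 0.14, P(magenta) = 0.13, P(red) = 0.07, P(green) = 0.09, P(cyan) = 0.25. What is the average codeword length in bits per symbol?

L̄ = Σ pᵢ·ℓᵢ = 0.32·3 + 0.14·3 + 0.13·3 + 0.07·2 + 0.09·3 + 0.25·2 = 2.68 bits/symbol.

2.68 bits/symbol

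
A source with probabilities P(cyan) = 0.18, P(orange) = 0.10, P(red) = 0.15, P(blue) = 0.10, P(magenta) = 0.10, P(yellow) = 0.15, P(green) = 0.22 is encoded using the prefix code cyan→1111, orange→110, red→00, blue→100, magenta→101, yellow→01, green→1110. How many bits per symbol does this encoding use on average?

3.1 bits/symbol

L̄ = Σ pᵢ·ℓᵢ = 0.18·4 + 0.10·3 + 0.15·2 + 0.10·3 + 0.10·3 + 0.15·2 + 0.22·4 = 3.1 bits/symbol.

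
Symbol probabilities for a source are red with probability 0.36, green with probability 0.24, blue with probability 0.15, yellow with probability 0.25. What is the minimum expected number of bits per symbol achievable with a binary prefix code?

Repeatedly combine the two least-probable nodes; the expected code length is the sum of the merged weights.
merge 3/20 + 6/25 → 39/100
merge 1/4 + 9/25 → 61/100
merge 39/100 + 61/100 → 1
L = 39/100 + 61/100 + 1 = 2 bits/symbol.

2 bits/symbol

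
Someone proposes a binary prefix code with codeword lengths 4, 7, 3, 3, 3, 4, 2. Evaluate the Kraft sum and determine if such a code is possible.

With common denominator 2^7 = 128: Σ 2^(−ℓᵢ) = 8/128 + 1/128 + 16/128 + 16/128 + 16/128 + 8/128 + 32/128 = 97/128 = 0.7578125.
Kraft's inequality requires Σ ≤ 1; here Σ = 0.7578125 ≤ 1, so such a prefix code exists.

0.7578125; yes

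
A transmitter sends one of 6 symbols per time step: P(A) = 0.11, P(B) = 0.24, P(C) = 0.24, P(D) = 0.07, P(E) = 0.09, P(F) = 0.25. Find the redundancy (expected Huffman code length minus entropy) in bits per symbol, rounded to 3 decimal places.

Entropy H = −Σ p log₂ p ≈ 2.4198 bits.
Huffman merges: 7/100+9/100→4/25; 11/100+4/25→27/100; 6/25+6/25→12/25; 1/4+27/100→13/25; 12/25+13/25→1. L = 243/100 ≈ 2.4300.
L − H = 2.4300 − 2.4198 = 0.010 bits.

0.010 bits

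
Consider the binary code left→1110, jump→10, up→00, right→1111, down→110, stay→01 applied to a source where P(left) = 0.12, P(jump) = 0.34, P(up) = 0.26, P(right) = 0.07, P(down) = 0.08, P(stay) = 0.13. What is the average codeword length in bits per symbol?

2.46 bits/symbol

L̄ = Σ pᵢ·ℓᵢ = 0.12·4 + 0.34·2 + 0.26·2 + 0.07·4 + 0.08·3 + 0.13·2 = 2.46 bits/symbol.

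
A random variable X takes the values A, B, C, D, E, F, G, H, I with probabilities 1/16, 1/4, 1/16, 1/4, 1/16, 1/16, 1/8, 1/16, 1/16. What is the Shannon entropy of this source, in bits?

Each probability is a power of 1/2, so log₂(1/p) is an integer.
H = Σ p·log₂(1/p) = 1/16·4 + 1/4·2 + 1/16·4 + 1/4·2 + 1/16·4 + 1/16·4 + 1/8·3 + 1/16·4 + 1/16·4 = 2.875 bits.

2.875 bits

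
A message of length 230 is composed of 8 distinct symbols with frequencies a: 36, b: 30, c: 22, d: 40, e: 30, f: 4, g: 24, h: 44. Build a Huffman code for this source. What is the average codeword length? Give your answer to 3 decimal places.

Probabilities are the counts divided by 230.
Repeatedly combine the two least-probable nodes; the expected code length is the sum of the merged weights.
merge 2/115 + 11/115 → 13/115
merge 12/115 + 13/115 → 5/23
merge 3/23 + 3/23 → 6/23
merge 18/115 + 4/23 → 38/115
merge 22/115 + 5/23 → 47/115
merge 6/23 + 38/115 → 68/115
merge 47/115 + 68/115 → 1
L = 13/115 + 5/23 + 6/23 + 38/115 + 47/115 + 68/115 + 1 = 336/115 ≈ 2.922 bits/symbol.

2.922 bits/symbol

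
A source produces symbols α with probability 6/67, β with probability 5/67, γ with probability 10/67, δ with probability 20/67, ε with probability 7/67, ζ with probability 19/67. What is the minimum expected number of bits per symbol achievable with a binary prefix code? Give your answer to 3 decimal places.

2.418 bits/symbol

Repeatedly combine the two least-probable nodes; the expected code length is the sum of the merged weights.
merge 5/67 + 6/67 → 11/67
merge 7/67 + 10/67 → 17/67
merge 11/67 + 17/67 → 28/67
merge 19/67 + 20/67 → 39/67
merge 28/67 + 39/67 → 1
L = 11/67 + 17/67 + 28/67 + 39/67 + 1 = 162/67 ≈ 2.418 bits/symbol.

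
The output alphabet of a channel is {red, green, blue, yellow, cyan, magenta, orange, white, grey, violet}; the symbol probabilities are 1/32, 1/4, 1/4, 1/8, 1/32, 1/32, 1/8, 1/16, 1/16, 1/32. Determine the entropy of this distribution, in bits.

2.875 bits

Each probability is a power of 1/2, so log₂(1/p) is an integer.
H = Σ p·log₂(1/p) = 1/32·5 + 1/4·2 + 1/4·2 + 1/8·3 + 1/32·5 + 1/32·5 + 1/8·3 + 1/16·4 + 1/16·4 + 1/32·5 = 2.875 bits.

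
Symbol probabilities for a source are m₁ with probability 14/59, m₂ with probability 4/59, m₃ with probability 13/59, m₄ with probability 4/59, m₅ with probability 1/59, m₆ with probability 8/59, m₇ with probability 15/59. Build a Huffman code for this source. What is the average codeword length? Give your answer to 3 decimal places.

2.525 bits/symbol

Repeatedly combine the two least-probable nodes; the expected code length is the sum of the merged weights.
merge 1/59 + 4/59 → 5/59
merge 4/59 + 5/59 → 9/59
merge 8/59 + 9/59 → 17/59
merge 13/59 + 14/59 → 27/59
merge 15/59 + 17/59 → 32/59
merge 27/59 + 32/59 → 1
L = 5/59 + 9/59 + 17/59 + 27/59 + 32/59 + 1 = 149/59 ≈ 2.525 bits/symbol.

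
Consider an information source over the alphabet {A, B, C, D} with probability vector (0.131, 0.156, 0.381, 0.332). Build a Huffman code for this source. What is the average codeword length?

1.906 bits/symbol

Repeatedly combine the two least-probable nodes; the expected code length is the sum of the merged weights.
merge 131/1000 + 39/250 → 287/1000
merge 287/1000 + 83/250 → 619/1000
merge 381/1000 + 619/1000 → 1
L = 287/1000 + 619/1000 + 1 = 953/500 = 1.906 bits/symbol.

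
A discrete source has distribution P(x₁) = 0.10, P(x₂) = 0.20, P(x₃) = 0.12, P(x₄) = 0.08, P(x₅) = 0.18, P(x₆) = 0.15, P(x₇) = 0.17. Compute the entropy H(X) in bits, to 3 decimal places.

2.746 bits

H = −Σ pᵢ log₂ pᵢ.
−0.10·log₂(0.10) = 0.3322
−0.20·log₂(0.20) = 0.4644
−0.12·log₂(0.12) = 0.3671
−0.08·log₂(0.08) = 0.2915
−0.18·log₂(0.18) = 0.4453
−0.15·log₂(0.15) = 0.4105
−0.17·log₂(0.17) = 0.4346
Sum ≈ 2.7456 → 2.746 bits.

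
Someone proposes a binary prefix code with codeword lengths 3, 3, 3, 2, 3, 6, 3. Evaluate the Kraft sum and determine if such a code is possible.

With common denominator 2^6 = 64: Σ 2^(−ℓᵢ) = 8/64 + 8/64 + 8/64 + 16/64 + 8/64 + 1/64 + 8/64 = 57/64 = 0.890625.
Kraft's inequality requires Σ ≤ 1; here Σ = 0.890625 ≤ 1, so such a prefix code exists.

0.890625; yes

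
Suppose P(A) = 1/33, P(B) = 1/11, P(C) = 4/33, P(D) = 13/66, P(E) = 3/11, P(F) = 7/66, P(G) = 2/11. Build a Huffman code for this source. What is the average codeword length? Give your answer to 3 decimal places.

2.652 bits/symbol

Repeatedly combine the two least-probable nodes; the expected code length is the sum of the merged weights.
merge 1/33 + 1/11 → 4/33
merge 7/66 + 4/33 → 5/22
merge 4/33 + 2/11 → 10/33
merge 13/66 + 5/22 → 14/33
merge 3/11 + 10/33 → 19/33
merge 14/33 + 19/33 → 1
L = 4/33 + 5/22 + 10/33 + 14/33 + 19/33 + 1 = 175/66 ≈ 2.652 bits/symbol.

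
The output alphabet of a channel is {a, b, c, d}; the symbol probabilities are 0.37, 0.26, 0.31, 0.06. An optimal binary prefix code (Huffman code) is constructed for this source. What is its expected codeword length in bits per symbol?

Repeatedly combine the two least-probable nodes; the expected code length is the sum of the merged weights.
merge 3/50 + 13/50 → 8/25
merge 31/100 + 8/25 → 63/100
merge 37/100 + 63/100 → 1
L = 8/25 + 63/100 + 1 = 39/20 = 1.95 bits/symbol.

1.95 bits/symbol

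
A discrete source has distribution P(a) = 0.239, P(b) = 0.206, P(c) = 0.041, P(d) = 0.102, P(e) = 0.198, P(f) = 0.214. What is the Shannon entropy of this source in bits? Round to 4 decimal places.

2.4265 bits

H = −Σ pᵢ log₂ pᵢ.
−0.239·log₂(0.239) = 0.4935
−0.206·log₂(0.206) = 0.4695
−0.041·log₂(0.041) = 0.1889
−0.102·log₂(0.102) = 0.3359
−0.198·log₂(0.198) = 0.4626
−0.214·log₂(0.214) = 0.4760
Sum ≈ 2.4265 → 2.4265 bits.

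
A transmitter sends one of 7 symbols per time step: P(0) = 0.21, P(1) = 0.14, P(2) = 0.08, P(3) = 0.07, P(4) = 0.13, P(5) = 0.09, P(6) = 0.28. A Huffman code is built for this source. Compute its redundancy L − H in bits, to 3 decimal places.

Entropy H = −Σ p log₂ p ≈ 2.6395 bits.
Huffman merges: 7/100+2/25→3/20; 9/100+13/100→11/50; 7/50+3/20→29/100; 21/100+11/50→43/100; 7/25+29/100→57/100; 43/100+57/100→1. L = 133/50 ≈ 2.6600.
L − H = 2.6600 − 2.6395 = 0.020 bits.

0.020 bits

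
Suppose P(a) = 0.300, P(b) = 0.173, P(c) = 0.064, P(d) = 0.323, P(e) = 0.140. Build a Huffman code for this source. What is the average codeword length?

2.204 bits/symbol

Repeatedly combine the two least-probable nodes; the expected code length is the sum of the merged weights.
merge 8/125 + 7/50 → 51/250
merge 173/1000 + 51/250 → 377/1000
merge 3/10 + 323/1000 → 623/1000
merge 377/1000 + 623/1000 → 1
L = 51/250 + 377/1000 + 623/1000 + 1 = 551/250 = 2.204 bits/symbol.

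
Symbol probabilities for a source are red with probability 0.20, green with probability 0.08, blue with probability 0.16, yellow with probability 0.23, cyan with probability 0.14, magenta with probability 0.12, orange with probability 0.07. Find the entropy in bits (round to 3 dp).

2.699 bits

H = −Σ pᵢ log₂ pᵢ.
−0.20·log₂(0.20) = 0.4644
−0.08·log₂(0.08) = 0.2915
−0.16·log₂(0.16) = 0.4230
−0.23·log₂(0.23) = 0.4877
−0.14·log₂(0.14) = 0.3971
−0.12·log₂(0.12) = 0.3671
−0.07·log₂(0.07) = 0.2686
Sum ≈ 2.6993 → 2.699 bits.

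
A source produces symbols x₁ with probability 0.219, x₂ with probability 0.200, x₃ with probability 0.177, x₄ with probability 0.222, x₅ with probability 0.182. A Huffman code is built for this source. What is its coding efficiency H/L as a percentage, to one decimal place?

98.2%

Entropy H = −Σ p log₂ p ≈ 2.3158 bits.
Huffman merges: 177/1000+91/500→359/1000; 1/5+219/1000→419/1000; 111/500+359/1000→581/1000; 419/1000+581/1000→1. L = 2359/1000 ≈ 2.3590.
Efficiency = H/L = 2.3158/2.3590 = 98.2%.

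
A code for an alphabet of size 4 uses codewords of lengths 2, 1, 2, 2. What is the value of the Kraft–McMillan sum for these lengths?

1.25

With common denominator 2^2 = 4: Σ 2^(−ℓᵢ) = 1/4 + 2/4 + 1/4 + 1/4 = 5/4 = 1.25.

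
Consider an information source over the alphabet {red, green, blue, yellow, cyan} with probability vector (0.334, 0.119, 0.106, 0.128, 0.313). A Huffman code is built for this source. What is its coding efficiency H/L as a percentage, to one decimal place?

96.2%

Entropy H = −Σ p log₂ p ≈ 2.1412 bits.
Huffman merges: 53/500+119/1000→9/40; 16/125+9/40→353/1000; 313/1000+167/500→647/1000; 353/1000+647/1000→1. L = 89/40 ≈ 2.2250.
Efficiency = H/L = 2.1412/2.2250 = 96.2%.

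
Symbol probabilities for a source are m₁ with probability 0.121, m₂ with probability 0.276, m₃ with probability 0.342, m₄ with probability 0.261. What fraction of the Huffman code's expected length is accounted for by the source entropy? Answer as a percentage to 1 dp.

95.8%

Entropy H = −Σ p log₂ p ≈ 1.9165 bits.
Huffman merges: 121/1000+261/1000→191/500; 69/250+171/500→309/500; 191/500+309/500→1. L = 2 ≈ 2.0000.
Efficiency = H/L = 1.9165/2.0000 = 95.8%.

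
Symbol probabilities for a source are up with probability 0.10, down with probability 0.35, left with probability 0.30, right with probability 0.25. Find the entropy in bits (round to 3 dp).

1.883 bits

H = −Σ pᵢ log₂ pᵢ.
−0.10·log₂(0.10) = 0.3322
−0.35·log₂(0.35) = 0.5301
−0.30·log₂(0.30) = 0.5211
−0.25·log₂(0.25) = 0.5000
Sum ≈ 1.8834 → 1.883 bits.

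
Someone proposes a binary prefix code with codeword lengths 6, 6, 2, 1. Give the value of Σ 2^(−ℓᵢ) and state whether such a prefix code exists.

0.78125; yes

With common denominator 2^6 = 64: Σ 2^(−ℓᵢ) = 1/64 + 1/64 + 16/64 + 32/64 = 50/64 = 0.78125.
Kraft's inequality requires Σ ≤ 1; here Σ = 0.78125 ≤ 1, so such a prefix code exists.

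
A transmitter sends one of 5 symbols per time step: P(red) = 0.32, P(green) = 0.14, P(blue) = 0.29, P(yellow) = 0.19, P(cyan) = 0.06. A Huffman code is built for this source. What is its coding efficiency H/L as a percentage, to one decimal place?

Entropy H = −Σ p log₂ p ≈ 2.1398 bits.
Huffman merges: 3/50+7/50→1/5; 19/100+1/5→39/100; 29/100+8/25→61/100; 39/100+61/100→1. L = 11/5 ≈ 2.2000.
Efficiency = H/L = 2.1398/2.2000 = 97.3%.

97.3%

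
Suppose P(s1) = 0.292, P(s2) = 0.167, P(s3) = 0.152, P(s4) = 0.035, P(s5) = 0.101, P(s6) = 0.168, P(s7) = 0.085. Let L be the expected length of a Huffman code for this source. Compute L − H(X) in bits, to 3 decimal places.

Entropy H = −Σ p log₂ p ≈ 2.6009 bits.
Huffman merges: 7/200+17/200→3/25; 101/1000+3/25→221/1000; 19/125+167/1000→319/1000; 21/125+221/1000→389/1000; 73/250+319/1000→611/1000; 389/1000+611/1000→1. L = 133/50 ≈ 2.6600.
L − H = 2.6600 − 2.6009 = 0.059 bits.

0.059 bits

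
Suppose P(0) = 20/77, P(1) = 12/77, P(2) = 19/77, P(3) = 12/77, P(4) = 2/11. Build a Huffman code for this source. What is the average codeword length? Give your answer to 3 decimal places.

2.312 bits/symbol

Repeatedly combine the two least-probable nodes; the expected code length is the sum of the merged weights.
merge 12/77 + 12/77 → 24/77
merge 2/11 + 19/77 → 3/7
merge 20/77 + 24/77 → 4/7
merge 3/7 + 4/7 → 1
L = 24/77 + 3/7 + 4/7 + 1 = 178/77 ≈ 2.312 bits/symbol.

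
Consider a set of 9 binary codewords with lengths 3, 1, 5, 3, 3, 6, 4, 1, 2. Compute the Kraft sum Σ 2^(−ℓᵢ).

1.734375

With common denominator 2^6 = 64: Σ 2^(−ℓᵢ) = 8/64 + 32/64 + 2/64 + 8/64 + 8/64 + 1/64 + 4/64 + 32/64 + 16/64 = 111/64 = 1.734375.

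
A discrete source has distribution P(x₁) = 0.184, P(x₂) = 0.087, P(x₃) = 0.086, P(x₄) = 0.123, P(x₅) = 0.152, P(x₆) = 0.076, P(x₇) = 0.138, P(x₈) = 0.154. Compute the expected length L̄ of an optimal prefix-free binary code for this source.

2.978 bits/symbol

Repeatedly combine the two least-probable nodes; the expected code length is the sum of the merged weights.
merge 19/250 + 43/500 → 81/500
merge 87/1000 + 123/1000 → 21/100
merge 69/500 + 19/125 → 29/100
merge 77/500 + 81/500 → 79/250
merge 23/125 + 21/100 → 197/500
merge 29/100 + 79/250 → 303/500
merge 197/500 + 303/500 → 1
L = 81/500 + 21/100 + 29/100 + 79/250 + 197/500 + 303/500 + 1 = 1489/500 = 2.978 bits/symbol.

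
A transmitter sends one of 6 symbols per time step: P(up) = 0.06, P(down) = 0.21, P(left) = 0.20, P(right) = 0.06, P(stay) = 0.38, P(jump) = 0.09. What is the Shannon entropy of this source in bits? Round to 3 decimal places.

H = −Σ pᵢ log₂ pᵢ.
−0.06·log₂(0.06) = 0.2435
−0.21·log₂(0.21) = 0.4728
−0.20·log₂(0.20) = 0.4644
−0.06·log₂(0.06) = 0.2435
−0.38·log₂(0.38) = 0.5305
−0.09·log₂(0.09) = 0.3127
Sum ≈ 2.2674 → 2.267 bits.

2.267 bits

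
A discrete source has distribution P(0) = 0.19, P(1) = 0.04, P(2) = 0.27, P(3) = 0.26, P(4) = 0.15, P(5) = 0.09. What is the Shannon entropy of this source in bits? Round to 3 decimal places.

2.379 bits

H = −Σ pᵢ log₂ pᵢ.
−0.19·log₂(0.19) = 0.4552
−0.04·log₂(0.04) = 0.1858
−0.27·log₂(0.27) = 0.5100
−0.26·log₂(0.26) = 0.5053
−0.15·log₂(0.15) = 0.4105
−0.09·log₂(0.09) = 0.3127
Sum ≈ 2.3795 → 2.379 bits.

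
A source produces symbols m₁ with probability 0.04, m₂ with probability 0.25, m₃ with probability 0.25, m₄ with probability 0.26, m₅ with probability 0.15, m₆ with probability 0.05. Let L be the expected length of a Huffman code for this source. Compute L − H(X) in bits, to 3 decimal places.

0.012 bits

Entropy H = −Σ p log₂ p ≈ 2.3177 bits.
Huffman merges: 1/25+1/20→9/100; 9/100+3/20→6/25; 6/25+1/4→49/100; 1/4+13/50→51/100; 49/100+51/100→1. L = 233/100 ≈ 2.3300.
L − H = 2.3300 − 2.3177 = 0.012 bits.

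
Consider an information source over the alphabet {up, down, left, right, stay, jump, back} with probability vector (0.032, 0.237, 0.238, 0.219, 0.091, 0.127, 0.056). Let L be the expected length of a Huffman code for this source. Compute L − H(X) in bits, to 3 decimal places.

Entropy H = −Σ p log₂ p ≈ 2.5495 bits.
Huffman merges: 4/125+7/125→11/125; 11/125+91/1000→179/1000; 127/1000+179/1000→153/500; 219/1000+237/1000→57/125; 119/500+153/500→68/125; 57/125+68/125→1. L = 2573/1000 ≈ 2.5730.
L − H = 2.5730 − 2.5495 = 0.023 bits.

0.023 bits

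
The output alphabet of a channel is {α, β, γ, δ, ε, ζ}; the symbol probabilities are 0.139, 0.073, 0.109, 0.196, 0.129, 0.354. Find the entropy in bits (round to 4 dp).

H = −Σ pᵢ log₂ pᵢ.
−0.139·log₂(0.139) = 0.3957
−0.073·log₂(0.073) = 0.2756
−0.109·log₂(0.109) = 0.3485
−0.196·log₂(0.196) = 0.4608
−0.129·log₂(0.129) = 0.3811
−0.354·log₂(0.354) = 0.5304
Sum ≈ 2.3922 → 2.3922 bits.

2.3922 bits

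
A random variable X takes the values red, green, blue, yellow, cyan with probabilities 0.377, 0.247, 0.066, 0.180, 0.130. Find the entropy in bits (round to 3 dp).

2.116 bits

H = −Σ pᵢ log₂ pᵢ.
−0.377·log₂(0.377) = 0.5306
−0.247·log₂(0.247) = 0.4983
−0.066·log₂(0.066) = 0.2588
−0.180·log₂(0.180) = 0.4453
−0.130·log₂(0.130) = 0.3826
Sum ≈ 2.1156 → 2.116 bits.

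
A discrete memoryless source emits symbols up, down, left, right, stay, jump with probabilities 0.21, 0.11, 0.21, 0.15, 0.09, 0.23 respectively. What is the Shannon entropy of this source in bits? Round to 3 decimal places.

H = −Σ pᵢ log₂ pᵢ.
−0.21·log₂(0.21) = 0.4728
−0.11·log₂(0.11) = 0.3503
−0.21·log₂(0.21) = 0.4728
−0.15·log₂(0.15) = 0.4105
−0.09·log₂(0.09) = 0.3127
−0.23·log₂(0.23) = 0.4877
Sum ≈ 2.5068 → 2.507 bits.

2.507 bits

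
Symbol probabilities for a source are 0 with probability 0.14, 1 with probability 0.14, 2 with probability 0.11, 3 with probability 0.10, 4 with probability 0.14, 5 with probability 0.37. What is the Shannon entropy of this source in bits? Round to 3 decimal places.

2.405 bits

H = −Σ pᵢ log₂ pᵢ.
−0.14·log₂(0.14) = 0.3971
−0.14·log₂(0.14) = 0.3971
−0.11·log₂(0.11) = 0.3503
−0.10·log₂(0.10) = 0.3322
−0.14·log₂(0.14) = 0.3971
−0.37·log₂(0.37) = 0.5307
Sum ≈ 2.4045 → 2.405 bits.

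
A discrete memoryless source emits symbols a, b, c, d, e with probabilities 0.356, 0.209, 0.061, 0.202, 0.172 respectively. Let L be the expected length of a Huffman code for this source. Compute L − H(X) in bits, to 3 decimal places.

Entropy H = −Σ p log₂ p ≈ 2.1515 bits.
Huffman merges: 61/1000+43/250→233/1000; 101/500+209/1000→411/1000; 233/1000+89/250→589/1000; 411/1000+589/1000→1. L = 2233/1000 ≈ 2.2330.
L − H = 2.2330 − 2.1515 = 0.081 bits.

0.081 bits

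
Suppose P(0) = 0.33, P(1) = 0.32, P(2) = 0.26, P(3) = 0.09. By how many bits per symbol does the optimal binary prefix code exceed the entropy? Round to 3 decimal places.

Entropy H = −Σ p log₂ p ≈ 1.8718 bits.
Huffman merges: 9/100+13/50→7/20; 8/25+33/100→13/20; 7/20+13/20→1. L = 2 ≈ 2.0000.
L − H = 2.0000 − 1.8718 = 0.128 bits.

0.128 bits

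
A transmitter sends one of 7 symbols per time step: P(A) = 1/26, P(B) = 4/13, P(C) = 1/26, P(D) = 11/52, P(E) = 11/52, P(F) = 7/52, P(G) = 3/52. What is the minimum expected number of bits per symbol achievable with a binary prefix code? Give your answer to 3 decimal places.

Repeatedly combine the two least-probable nodes; the expected code length is the sum of the merged weights.
merge 1/26 + 1/26 → 1/13
merge 3/52 + 1/13 → 7/52
merge 7/52 + 7/52 → 7/26
merge 11/52 + 11/52 → 11/26
merge 7/26 + 4/13 → 15/26
merge 11/26 + 15/26 → 1
L = 1/13 + 7/52 + 7/26 + 11/26 + 15/26 + 1 = 129/52 ≈ 2.481 bits/symbol.

2.481 bits/symbol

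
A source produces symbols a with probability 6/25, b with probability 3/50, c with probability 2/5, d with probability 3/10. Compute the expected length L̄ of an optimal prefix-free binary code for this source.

Repeatedly combine the two least-probable nodes; the expected code length is the sum of the merged weights.
merge 3/50 + 6/25 → 3/10
merge 3/10 + 3/10 → 3/5
merge 2/5 + 3/5 → 1
L = 3/10 + 3/5 + 1 = 19/10 = 1.9 bits/symbol.

1.9 bits/symbol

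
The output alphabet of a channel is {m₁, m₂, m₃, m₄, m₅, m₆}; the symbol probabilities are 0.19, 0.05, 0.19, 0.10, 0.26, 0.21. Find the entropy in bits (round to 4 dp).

H = −Σ pᵢ log₂ pᵢ.
−0.19·log₂(0.19) = 0.4552
−0.05·log₂(0.05) = 0.2161
−0.19·log₂(0.19) = 0.4552
−0.10·log₂(0.10) = 0.3322
−0.26·log₂(0.26) = 0.5053
−0.21·log₂(0.21) = 0.4728
Sum ≈ 2.4369 → 2.4369 bits.

2.4369 bits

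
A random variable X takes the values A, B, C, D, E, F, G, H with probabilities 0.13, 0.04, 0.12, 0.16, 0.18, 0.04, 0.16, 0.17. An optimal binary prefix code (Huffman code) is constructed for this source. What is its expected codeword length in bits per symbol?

2.9 bits/symbol

Repeatedly combine the two least-probable nodes; the expected code length is the sum of the merged weights.
merge 1/25 + 1/25 → 2/25
merge 2/25 + 3/25 → 1/5
merge 13/100 + 4/25 → 29/100
merge 4/25 + 17/100 → 33/100
merge 9/50 + 1/5 → 19/50
merge 29/100 + 33/100 → 31/50
merge 19/50 + 31/50 → 1
L = 2/25 + 1/5 + 29/100 + 33/100 + 19/50 + 31/50 + 1 = 29/10 = 2.9 bits/symbol.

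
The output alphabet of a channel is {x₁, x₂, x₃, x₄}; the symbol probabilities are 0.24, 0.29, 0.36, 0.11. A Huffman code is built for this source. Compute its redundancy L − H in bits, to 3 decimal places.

Entropy H = −Σ p log₂ p ≈ 1.8929 bits.
Huffman merges: 11/100+6/25→7/20; 29/100+7/20→16/25; 9/25+16/25→1. L = 199/100 ≈ 1.9900.
L − H = 1.9900 − 1.8929 = 0.097 bits.

0.097 bits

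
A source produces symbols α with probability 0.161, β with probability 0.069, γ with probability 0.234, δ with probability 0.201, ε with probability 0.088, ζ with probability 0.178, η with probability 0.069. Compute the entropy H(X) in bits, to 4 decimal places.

H = −Σ pᵢ log₂ pᵢ.
−0.161·log₂(0.161) = 0.4242
−0.069·log₂(0.069) = 0.2662
−0.234·log₂(0.234) = 0.4903
−0.201·log₂(0.201) = 0.4653
−0.088·log₂(0.088) = 0.3086
−0.178·log₂(0.178) = 0.4432
−0.069·log₂(0.069) = 0.2662
Sum ≈ 2.6639 → 2.6639 bits.

2.6639 bits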